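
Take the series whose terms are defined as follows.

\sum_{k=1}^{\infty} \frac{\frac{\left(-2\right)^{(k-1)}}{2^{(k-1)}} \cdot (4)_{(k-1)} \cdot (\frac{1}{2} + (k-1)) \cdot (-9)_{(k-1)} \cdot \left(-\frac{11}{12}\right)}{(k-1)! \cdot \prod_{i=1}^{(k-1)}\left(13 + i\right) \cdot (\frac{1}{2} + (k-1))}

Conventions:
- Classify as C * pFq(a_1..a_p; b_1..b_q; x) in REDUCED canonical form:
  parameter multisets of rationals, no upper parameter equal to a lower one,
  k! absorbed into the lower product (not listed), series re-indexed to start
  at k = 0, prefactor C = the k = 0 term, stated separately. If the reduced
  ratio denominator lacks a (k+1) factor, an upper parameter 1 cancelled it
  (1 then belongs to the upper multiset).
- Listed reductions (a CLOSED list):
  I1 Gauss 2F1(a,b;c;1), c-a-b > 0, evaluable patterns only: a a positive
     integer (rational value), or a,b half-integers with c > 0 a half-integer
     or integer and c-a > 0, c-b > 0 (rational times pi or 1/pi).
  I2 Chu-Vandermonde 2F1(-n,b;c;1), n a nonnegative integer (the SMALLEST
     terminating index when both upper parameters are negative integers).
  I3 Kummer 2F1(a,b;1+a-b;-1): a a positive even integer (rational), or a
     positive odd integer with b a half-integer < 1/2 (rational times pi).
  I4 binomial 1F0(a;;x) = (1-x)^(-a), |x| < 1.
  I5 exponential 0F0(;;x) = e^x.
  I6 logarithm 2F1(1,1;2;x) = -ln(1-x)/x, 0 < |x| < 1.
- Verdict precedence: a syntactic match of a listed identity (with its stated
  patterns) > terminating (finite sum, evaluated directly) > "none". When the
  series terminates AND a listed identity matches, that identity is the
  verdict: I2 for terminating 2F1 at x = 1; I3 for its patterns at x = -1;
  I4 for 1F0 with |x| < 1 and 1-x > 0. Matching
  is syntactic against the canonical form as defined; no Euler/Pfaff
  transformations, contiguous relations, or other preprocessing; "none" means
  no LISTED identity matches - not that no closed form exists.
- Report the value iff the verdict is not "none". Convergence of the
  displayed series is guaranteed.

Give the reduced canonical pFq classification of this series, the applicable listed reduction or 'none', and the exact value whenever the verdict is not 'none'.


The tell: x = -1 and the lower running product (prefactor -11/12) is a rising factorial.
Term ratio: r(k) = -1 * (k-9) (k+4) / [(k+14) (k+1)] - rational; roots negated = parameters, x = -1, C = -\frac{11}{12}.

At argument -1: a 2F1 with upper {-9, 4}, lower {14}, scaled by C = -\frac{11}{12}. Verdict: the Kummer evaluation I3 matches (x = -1; c = 14 equals 1+a-b for upper {-9, 4}: listed pattern). Sum: -\frac{143}{12}.


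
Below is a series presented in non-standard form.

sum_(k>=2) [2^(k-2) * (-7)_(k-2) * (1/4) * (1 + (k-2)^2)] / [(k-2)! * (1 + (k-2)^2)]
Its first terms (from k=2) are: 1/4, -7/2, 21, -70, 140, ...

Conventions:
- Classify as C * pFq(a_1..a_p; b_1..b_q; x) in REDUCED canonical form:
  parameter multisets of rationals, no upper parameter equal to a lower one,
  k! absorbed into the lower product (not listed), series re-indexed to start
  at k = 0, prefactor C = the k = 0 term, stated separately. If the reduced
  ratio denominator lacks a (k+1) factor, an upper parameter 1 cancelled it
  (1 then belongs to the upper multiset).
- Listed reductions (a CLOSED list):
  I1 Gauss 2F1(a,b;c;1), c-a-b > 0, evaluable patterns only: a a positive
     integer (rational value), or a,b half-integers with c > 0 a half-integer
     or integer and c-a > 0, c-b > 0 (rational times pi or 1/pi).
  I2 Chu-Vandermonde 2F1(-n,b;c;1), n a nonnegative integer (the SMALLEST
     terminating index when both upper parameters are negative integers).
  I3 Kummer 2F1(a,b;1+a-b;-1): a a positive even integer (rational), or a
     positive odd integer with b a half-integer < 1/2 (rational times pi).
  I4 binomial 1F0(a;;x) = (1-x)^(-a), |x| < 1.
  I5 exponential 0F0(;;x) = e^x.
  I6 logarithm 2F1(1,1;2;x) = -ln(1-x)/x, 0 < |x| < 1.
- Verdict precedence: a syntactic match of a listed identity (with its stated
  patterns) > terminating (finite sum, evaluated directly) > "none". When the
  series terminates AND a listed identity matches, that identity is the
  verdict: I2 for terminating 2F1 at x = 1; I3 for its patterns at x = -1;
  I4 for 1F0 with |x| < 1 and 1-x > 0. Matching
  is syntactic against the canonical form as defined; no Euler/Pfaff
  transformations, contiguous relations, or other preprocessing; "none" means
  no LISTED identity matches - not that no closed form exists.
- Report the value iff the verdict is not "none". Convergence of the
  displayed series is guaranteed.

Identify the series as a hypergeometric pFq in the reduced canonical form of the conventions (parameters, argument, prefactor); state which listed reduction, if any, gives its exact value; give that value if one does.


Structural cue: t_0 being 1/4, k^2 + 1 divides numerator and denominator alike; C = 1/4 after cancelling.
Ratio: r(k) = 2 * (k-7) / [(k+1)] - poly over poly, x = 2 from leading terms; C = 1/4 at k = 0.

The series (x = 2) is 1F0: upper {-7}, lower {-}, prefactor 1/4. Verdict: terminating - no listed pattern fits, but -7 in the upper list cuts the series at k = 7; direct evaluation. Hence: -1/4.


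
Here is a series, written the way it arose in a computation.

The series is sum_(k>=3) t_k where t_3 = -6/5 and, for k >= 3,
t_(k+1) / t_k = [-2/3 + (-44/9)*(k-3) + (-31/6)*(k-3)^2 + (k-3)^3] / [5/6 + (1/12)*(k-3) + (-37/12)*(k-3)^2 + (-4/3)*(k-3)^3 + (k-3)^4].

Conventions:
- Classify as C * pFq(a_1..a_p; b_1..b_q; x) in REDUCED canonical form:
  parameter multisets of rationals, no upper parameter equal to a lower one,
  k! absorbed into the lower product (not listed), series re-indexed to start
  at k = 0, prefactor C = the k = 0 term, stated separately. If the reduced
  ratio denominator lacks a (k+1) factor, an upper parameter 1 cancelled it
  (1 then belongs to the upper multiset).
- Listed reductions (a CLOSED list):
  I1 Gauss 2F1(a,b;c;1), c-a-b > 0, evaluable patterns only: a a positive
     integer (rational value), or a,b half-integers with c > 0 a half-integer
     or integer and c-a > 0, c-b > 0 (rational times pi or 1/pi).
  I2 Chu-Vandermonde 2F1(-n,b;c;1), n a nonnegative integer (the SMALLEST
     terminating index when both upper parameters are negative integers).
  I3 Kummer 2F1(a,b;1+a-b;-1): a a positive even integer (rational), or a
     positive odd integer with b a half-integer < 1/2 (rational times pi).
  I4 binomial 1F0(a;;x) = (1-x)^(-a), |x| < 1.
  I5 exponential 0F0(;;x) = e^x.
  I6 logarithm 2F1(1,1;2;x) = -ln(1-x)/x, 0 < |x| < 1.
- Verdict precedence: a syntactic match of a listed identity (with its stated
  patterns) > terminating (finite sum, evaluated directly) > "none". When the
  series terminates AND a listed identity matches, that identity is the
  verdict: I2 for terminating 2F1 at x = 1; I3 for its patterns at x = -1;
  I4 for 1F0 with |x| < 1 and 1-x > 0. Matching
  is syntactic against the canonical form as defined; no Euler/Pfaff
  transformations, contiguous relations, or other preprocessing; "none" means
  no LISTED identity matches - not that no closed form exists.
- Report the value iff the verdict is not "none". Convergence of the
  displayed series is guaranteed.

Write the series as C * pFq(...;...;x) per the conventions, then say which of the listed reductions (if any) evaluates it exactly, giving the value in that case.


The series (x = 1) is 2F2: upper {-6, 1/6}, lower {-5/2, -1/2}, prefactor -6/5. Verdict: terminating (-6 upstairs). 7 nonzero terms in all; added directly. Value: -2124302/1476225.

Structural cue: t_0 = -6/5 here, and roots of the ratio polynomials (C = -6/5, x = 1) are the negated parameters.
Consecutive-term ratio: r(k) = 1 * (k-6) (k+1/6) / [(k-5/2) (k-1/2) (k+1)] - poly over poly, x = 1 from leading terms; C = -6/5 at k = 0.


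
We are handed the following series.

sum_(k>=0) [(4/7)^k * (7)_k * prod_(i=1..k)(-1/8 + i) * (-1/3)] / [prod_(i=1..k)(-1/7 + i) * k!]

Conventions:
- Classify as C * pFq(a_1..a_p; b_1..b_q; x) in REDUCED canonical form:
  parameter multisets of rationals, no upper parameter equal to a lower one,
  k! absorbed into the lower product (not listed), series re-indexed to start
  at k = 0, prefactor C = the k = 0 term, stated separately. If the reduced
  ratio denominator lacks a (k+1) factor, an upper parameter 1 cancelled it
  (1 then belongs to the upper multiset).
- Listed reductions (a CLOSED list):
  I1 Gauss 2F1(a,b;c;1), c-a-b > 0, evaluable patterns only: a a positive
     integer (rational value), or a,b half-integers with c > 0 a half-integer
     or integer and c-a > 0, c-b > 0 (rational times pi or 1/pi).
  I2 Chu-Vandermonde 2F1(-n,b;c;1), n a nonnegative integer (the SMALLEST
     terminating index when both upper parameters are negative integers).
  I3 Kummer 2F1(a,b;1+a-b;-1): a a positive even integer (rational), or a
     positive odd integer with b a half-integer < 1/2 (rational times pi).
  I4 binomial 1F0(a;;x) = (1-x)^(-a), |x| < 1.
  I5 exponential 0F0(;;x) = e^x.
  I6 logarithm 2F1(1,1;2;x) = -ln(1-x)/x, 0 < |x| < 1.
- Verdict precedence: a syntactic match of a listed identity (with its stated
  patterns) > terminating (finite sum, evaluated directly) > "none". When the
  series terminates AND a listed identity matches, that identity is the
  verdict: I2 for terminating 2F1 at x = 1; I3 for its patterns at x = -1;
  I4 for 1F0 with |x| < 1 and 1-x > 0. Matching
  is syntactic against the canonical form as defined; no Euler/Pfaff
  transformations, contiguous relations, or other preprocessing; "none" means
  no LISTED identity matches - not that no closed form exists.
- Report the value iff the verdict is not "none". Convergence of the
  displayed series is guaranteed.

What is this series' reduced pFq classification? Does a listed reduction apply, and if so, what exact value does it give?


First insight: x = (4/7) and the lower running product (C = -1/3, x = 4/7) is a rising factorial.
Consecutive-term ratio: r(k) = (4/7) * (k+7/8) (k+7) / [(k+6/7) (k+1)] ; factor over Q: parameters, x = (4/7), and C = -1/3.

Prefactor -1/3, argument 4/7: 2F1 with upper {7/8, 7} over lower {6/7}. Verdict: none - at argument 4/7 the multisets {7/8, 7} ; {6/7} match no listed identity.


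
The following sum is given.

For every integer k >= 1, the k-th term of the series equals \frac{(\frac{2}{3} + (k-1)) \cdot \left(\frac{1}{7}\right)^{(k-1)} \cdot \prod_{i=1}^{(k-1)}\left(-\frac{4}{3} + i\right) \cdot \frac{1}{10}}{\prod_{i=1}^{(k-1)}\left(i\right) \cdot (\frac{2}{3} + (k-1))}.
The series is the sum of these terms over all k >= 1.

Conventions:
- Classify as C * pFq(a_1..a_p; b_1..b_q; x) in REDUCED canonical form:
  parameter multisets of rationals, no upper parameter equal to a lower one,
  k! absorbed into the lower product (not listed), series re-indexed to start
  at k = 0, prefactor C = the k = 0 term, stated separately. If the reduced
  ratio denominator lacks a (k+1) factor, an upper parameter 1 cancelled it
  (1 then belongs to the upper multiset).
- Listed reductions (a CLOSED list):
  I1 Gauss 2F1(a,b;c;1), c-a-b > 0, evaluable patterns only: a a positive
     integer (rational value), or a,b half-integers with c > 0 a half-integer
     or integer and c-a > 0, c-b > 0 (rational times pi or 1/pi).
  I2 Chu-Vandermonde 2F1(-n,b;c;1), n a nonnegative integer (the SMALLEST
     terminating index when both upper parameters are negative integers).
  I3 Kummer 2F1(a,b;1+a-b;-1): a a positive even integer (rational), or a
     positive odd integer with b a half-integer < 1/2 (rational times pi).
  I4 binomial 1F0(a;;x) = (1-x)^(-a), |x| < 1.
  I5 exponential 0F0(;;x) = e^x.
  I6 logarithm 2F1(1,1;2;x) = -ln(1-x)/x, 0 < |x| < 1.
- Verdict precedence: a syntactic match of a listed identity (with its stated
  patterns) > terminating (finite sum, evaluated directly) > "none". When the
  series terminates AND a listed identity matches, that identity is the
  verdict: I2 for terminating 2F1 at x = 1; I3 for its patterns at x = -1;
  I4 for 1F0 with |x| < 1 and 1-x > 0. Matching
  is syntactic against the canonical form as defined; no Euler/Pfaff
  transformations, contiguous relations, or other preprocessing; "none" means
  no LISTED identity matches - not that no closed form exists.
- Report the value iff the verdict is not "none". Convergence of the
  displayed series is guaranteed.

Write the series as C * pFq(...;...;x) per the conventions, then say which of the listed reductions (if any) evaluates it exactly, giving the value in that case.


Canonical form: C = \frac{1}{10} times 1F0 with upper {-\frac{1}{3}}, lower {-}, x = \frac{1}{7}. Verdict: the I4 binomial reduction matches (the 1F0 binomial series: exponent 1/3, x = \frac{1}{7}). Value: \frac{1}{10} \cdot \left(\frac{6}{7}\right)^{\frac{1}{3}}.

Key step: with t_0 = \frac{1}{10}, the running product (C = 1/10) telescopes to a rising factorial.
Step ratio: r(k) = \frac{1}{7} * (k-\frac{1}{3}) / [(k+1)] - rational in k, leading ratio \frac{1}{7}; with t_0 = \frac{1}{10}, classification follows.


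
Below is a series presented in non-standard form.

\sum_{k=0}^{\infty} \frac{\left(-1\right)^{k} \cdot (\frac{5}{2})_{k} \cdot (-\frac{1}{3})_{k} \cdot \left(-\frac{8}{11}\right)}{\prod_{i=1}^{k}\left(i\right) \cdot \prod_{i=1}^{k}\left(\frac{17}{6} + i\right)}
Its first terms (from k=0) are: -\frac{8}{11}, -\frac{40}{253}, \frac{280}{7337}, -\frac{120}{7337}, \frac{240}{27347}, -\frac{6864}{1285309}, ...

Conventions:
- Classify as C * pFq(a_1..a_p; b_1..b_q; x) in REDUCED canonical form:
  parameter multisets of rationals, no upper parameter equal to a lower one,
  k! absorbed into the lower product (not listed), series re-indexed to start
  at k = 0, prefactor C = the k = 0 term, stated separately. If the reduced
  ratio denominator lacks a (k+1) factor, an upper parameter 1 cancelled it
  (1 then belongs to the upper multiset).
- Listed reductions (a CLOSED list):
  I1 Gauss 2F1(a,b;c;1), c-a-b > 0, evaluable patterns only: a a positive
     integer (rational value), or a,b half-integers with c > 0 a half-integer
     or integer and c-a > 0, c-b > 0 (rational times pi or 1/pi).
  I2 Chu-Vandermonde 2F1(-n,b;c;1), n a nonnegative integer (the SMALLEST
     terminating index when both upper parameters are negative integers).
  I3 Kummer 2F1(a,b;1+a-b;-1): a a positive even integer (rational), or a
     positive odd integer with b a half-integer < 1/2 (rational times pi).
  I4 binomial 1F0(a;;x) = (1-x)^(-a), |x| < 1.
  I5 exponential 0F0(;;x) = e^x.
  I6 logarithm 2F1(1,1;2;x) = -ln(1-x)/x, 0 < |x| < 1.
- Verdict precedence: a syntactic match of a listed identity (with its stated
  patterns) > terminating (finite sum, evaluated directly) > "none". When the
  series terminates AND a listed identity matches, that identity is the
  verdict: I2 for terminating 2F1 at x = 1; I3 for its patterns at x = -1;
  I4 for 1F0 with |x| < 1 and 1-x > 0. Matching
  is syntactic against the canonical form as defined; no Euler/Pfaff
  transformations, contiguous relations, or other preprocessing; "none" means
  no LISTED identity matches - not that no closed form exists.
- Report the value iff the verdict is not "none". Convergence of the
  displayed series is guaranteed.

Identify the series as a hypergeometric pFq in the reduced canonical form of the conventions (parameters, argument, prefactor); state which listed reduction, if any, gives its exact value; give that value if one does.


x = -1 here; the reduced form reads 2F1, upper {-\frac{1}{3}, \frac{5}{2}}, lower {\frac{23}{6}}, C = -\frac{8}{11}. Verdict: none here - no I1-I6 shape fits x = -1 with lower {\frac{23}{6}}.

Key observation: with t_0 = -\frac{8}{11}, the product of the first k integers (C = -8/11) is k!.
Consecutive-term ratio: r(k) = -1 * (k-\frac{1}{3}) (k+\frac{5}{2}) / [(k+\frac{23}{6}) (k+1)] - poly over poly, x = -1 from leading terms; C = -\frac{8}{11} at k = 0.


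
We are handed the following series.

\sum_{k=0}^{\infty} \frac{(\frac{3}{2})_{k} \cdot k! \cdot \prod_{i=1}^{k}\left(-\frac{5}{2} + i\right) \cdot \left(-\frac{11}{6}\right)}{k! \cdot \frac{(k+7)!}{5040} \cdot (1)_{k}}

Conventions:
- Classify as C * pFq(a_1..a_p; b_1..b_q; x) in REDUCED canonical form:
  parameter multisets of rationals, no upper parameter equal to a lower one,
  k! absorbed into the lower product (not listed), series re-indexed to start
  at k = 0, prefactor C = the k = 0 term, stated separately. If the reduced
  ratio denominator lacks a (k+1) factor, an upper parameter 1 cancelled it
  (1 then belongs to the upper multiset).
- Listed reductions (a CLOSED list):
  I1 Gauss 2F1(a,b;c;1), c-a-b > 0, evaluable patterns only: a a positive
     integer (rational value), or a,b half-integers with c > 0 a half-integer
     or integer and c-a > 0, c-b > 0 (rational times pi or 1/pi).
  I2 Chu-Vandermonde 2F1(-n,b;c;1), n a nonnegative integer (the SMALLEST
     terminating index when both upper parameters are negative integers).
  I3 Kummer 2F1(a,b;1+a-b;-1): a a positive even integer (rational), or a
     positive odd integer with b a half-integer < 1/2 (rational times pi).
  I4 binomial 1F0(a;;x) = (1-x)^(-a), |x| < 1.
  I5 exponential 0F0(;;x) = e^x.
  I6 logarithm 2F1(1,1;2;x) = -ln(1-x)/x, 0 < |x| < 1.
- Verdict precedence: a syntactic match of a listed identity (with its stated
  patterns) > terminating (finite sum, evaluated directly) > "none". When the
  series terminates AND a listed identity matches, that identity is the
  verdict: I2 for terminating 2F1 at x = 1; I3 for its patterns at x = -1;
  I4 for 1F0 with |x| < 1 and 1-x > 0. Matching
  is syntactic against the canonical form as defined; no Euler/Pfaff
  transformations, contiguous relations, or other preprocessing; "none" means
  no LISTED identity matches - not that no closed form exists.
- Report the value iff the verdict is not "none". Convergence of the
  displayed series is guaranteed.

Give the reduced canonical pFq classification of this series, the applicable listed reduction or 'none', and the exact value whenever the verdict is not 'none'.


Classification (C = -\frac{11}{6}): 2F1 with upper {-\frac{3}{2}, \frac{3}{2}}, lower {8}, argument x = 1. Verdict: Gauss's theorem I1 (half-integer case) fires (x = 1; upper {-\frac{3}{2}, \frac{3}{2}} half-integers, c = 8 in the evaluable pattern). Hence: \left(-\frac{4194304}{984555}\right) / \pi.

Structural cue: t_0 being -\frac{11}{6}, the factorial ratio (C = -11/6, x = 1) (k+a-1)!/(a-1)! is a rising factorial (a)_k.
Consecutive-term ratio: r(k) = 1 * (k-\frac{3}{2}) (k+\frac{3}{2}) / [(k+8) (k+1)] - rational; roots negated = parameters, x = 1, C = -\frac{11}{6}.


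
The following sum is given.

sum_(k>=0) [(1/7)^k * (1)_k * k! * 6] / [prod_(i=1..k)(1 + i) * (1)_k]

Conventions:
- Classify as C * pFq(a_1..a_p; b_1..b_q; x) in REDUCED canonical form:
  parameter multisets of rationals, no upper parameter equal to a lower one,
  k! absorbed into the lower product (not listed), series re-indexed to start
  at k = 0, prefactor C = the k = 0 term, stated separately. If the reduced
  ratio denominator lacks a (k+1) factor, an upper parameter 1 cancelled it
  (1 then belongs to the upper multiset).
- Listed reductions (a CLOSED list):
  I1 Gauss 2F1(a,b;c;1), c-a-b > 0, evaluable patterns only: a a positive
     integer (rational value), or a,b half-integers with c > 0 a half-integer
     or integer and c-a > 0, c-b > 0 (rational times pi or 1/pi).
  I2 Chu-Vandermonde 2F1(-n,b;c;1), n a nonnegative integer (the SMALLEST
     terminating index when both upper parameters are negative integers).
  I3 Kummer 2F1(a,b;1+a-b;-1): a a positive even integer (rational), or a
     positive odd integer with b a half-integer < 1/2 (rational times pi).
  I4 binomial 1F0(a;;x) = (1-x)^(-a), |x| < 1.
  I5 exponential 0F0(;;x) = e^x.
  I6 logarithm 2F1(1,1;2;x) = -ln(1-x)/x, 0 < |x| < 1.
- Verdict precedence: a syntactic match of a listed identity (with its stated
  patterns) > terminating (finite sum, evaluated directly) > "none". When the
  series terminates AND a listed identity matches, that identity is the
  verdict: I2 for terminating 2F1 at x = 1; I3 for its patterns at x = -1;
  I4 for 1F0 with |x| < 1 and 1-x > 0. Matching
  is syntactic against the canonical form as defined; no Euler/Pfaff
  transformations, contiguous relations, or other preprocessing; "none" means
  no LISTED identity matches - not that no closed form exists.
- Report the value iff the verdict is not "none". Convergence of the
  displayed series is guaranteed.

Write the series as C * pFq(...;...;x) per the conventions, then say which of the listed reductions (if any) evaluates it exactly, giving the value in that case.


Canonical form: C = 6 times 2F1 with upper {1, 1}, lower {2}, x = 1/7. Verdict: logarithm (I6) matches (the logarithm: parameters (1,1;2), x = 1/7). Value: (-42) * ln(6/7).

The tell: from the first term 6: the lower running product (prefactor 6) is a rising factorial.
Ratio: r(k) = (1/7) * (k+1) (k+1) / [(k+2) (k+1)] - rational in k. x = (1/7); t_0 = 6; negate the roots.


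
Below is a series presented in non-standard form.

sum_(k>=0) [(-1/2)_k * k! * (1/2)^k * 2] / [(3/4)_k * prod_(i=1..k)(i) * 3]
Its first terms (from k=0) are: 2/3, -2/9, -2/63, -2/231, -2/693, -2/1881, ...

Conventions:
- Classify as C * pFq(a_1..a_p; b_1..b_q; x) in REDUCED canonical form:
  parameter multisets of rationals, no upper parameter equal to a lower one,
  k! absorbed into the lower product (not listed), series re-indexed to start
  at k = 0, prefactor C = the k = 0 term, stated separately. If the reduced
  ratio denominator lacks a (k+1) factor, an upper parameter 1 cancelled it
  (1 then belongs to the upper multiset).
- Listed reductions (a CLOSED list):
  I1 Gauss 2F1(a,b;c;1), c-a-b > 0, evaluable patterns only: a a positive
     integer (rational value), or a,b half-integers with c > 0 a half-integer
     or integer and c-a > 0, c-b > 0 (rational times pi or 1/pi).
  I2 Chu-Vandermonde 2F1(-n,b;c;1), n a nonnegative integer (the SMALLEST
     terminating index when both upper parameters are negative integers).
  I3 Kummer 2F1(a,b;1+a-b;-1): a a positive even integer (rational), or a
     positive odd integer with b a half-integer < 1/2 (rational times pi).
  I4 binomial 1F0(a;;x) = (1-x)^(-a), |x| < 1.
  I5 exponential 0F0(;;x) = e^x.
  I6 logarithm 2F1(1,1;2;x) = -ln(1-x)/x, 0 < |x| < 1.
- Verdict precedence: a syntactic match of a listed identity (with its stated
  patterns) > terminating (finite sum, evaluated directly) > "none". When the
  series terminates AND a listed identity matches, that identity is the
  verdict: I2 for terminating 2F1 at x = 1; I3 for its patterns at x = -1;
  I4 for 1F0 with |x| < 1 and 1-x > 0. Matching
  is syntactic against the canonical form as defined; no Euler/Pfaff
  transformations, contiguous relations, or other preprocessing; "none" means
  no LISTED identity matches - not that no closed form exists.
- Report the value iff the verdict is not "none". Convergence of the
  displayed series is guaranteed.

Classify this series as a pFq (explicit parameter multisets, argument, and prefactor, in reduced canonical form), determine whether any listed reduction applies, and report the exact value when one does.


At argument 1/2: a 2F1 with upper {-1/2, 1}, lower {3/4}, scaled by C = 2/3. Verdict: none. No listed pattern accepts 2F1(-1/2, 1; 3/4; 1/2).

Key observation: t_0 being 2/3, the product of the first k integers (C = 2/3, x = 1/2) is k!.
Consecutive-term ratio: r(k) = (1/2) * (k-1/2) (k+1) / [(k+3/4) (k+1)] - rational in k. x = (1/2); t_0 = 2/3; negate the roots.


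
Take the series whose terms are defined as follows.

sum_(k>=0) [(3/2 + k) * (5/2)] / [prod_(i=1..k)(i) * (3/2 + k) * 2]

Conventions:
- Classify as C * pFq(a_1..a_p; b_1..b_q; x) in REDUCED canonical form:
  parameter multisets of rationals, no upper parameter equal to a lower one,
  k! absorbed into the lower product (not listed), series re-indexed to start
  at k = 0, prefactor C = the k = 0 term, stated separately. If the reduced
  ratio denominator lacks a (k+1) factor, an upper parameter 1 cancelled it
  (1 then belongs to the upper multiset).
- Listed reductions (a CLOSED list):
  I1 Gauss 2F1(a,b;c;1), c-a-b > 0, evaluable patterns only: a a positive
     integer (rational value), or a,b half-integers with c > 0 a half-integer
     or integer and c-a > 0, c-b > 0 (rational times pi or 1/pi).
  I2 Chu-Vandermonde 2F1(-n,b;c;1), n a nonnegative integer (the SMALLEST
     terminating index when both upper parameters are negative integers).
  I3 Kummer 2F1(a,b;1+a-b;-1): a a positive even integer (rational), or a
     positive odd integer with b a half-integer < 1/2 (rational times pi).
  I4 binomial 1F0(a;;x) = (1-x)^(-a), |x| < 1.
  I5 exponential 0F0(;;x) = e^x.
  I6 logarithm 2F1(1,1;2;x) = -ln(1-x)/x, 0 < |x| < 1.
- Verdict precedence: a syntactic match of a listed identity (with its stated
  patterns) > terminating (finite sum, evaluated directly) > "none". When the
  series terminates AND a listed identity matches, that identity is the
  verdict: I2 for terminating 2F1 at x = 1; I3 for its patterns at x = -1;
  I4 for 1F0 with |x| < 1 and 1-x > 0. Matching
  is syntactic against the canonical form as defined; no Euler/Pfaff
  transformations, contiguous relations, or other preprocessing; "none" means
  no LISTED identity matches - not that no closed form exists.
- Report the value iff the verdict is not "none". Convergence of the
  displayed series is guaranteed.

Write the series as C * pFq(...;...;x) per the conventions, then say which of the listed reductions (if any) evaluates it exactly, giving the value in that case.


This is 5/4 * 0F0(-; -; 1) in reduced canonical form. Verdict: the exponential series (I5) fires (the 0F0 exponential series at x = 1). Hence: (5/4) * e^(1).

Structural cue: x = 1 and striking the common factor k + 3/2 reduces the term (C = 5/4).
Adjacent-term ratio: r(k) = 1 * 1 / [(k+1)] - rational in k, leading ratio 1; with t_0 = 5/4, classification follows.


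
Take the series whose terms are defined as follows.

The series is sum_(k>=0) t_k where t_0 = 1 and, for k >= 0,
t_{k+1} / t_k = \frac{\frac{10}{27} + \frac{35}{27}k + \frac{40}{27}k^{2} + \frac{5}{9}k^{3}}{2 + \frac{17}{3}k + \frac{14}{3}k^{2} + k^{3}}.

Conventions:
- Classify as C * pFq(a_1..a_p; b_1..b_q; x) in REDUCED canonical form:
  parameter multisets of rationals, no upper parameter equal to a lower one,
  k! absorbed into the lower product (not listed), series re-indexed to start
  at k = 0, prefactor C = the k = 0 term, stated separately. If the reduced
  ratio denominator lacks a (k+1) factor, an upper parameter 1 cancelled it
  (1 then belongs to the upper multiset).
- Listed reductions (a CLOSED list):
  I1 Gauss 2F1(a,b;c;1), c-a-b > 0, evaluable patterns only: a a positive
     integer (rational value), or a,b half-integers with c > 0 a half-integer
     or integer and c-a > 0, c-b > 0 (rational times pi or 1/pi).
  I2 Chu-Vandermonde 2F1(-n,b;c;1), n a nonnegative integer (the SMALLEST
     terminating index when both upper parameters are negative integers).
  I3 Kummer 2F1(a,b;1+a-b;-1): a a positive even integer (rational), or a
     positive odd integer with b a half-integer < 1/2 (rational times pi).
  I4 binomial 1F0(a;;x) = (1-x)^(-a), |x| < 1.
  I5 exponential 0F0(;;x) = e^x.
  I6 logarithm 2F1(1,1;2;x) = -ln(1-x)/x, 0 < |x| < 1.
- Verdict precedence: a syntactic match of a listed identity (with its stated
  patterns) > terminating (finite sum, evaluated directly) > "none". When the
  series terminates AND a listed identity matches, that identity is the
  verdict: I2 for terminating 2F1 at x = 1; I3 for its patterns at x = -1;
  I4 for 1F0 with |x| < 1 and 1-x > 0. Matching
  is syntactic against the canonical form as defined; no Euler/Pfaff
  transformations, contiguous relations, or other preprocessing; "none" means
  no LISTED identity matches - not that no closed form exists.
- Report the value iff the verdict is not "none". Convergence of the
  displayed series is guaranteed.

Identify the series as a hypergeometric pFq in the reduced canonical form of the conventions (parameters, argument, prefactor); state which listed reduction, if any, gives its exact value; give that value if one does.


With C = 1: the canonical form is 2F1(1, 1; 3; \frac{5}{9}). Verdict: none here - no I1-I6 shape fits x = \frac{5}{9} with lower {3}.

Key observation: from the first term 1: cancel k + 2/3 from the displayed ratio first; then C = 1, x = 5/9.
Ratio: r(k) = \frac{5}{9} * (k+1) (k+1) / [(k+3) (k+1)] - rational in k. x = \frac{5}{9}; t_0 = 1; negate the roots.


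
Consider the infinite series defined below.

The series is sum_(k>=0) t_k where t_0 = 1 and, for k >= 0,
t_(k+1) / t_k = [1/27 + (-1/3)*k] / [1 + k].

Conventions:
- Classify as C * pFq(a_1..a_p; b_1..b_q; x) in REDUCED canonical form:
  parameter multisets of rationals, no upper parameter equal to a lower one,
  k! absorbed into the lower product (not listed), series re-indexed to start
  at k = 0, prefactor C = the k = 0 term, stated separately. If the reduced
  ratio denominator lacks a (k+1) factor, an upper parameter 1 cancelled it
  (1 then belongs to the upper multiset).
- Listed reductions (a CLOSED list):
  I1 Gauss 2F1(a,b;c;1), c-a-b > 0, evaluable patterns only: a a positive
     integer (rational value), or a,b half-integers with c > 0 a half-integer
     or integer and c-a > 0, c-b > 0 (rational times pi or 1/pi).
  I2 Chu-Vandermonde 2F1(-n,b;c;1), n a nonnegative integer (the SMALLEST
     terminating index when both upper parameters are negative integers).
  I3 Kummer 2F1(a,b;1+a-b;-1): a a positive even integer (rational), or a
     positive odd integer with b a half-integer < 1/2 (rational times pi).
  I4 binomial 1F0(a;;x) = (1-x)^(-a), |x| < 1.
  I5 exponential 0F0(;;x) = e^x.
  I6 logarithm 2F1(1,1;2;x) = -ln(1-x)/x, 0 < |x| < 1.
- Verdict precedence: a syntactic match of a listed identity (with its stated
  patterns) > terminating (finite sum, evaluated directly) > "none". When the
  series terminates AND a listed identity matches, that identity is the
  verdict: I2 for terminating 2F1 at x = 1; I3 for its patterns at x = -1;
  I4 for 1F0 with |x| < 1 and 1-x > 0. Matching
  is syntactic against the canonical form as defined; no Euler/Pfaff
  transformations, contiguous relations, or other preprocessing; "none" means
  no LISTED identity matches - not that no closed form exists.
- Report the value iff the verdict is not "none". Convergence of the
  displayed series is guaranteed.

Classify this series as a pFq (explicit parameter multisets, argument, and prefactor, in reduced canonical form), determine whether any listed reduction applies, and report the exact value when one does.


With C = 1: the canonical form is 1F0(-1/9; -; -1/3). Verdict: binomial (I4) matches (the 1F0 binomial series: exponent 1/9, x = -1/3). Its exact value is (4/3)^(1/9).

First insight: with t_0 = 1, factor the ratio over Q (C = 1, x = -1/3): negated roots = parameters.
Ratio: r(k) = (-1/3) * (k-1/9) / [(k+1)] - poly over poly, x = (-1/3) from leading terms; C = 1 at k = 0.


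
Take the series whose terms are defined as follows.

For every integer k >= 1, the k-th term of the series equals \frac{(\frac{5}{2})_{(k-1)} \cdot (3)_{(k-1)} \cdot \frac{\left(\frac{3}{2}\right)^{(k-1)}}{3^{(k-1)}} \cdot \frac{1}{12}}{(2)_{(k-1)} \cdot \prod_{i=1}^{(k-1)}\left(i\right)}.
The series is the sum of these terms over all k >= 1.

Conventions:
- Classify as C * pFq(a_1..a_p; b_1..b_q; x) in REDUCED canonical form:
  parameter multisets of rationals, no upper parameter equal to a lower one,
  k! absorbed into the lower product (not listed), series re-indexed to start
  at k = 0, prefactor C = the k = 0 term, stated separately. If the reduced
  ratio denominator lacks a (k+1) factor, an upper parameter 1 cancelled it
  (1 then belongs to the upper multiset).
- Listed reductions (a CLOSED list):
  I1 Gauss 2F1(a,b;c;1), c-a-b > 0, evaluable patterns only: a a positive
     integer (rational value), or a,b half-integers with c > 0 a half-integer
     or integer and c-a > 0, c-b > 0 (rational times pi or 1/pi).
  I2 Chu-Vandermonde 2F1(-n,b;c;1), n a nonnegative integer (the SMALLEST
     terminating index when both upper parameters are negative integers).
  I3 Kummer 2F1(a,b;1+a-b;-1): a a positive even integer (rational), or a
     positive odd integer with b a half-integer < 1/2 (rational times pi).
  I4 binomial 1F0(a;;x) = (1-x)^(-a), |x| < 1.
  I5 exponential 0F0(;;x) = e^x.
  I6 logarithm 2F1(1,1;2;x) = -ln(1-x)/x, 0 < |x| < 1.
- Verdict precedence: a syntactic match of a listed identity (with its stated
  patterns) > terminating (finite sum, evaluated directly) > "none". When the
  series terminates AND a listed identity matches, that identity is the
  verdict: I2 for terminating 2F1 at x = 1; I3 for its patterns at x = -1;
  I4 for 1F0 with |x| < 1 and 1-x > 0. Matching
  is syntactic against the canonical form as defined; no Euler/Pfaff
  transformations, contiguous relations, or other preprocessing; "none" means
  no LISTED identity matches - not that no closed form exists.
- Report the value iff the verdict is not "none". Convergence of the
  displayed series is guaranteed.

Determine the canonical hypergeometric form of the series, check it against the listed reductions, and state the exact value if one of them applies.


Prefactor \frac{1}{12}, argument \frac{1}{2}: 2F1 with upper {\frac{5}{2}, 3} over lower {2}. Verdict: none. Every listed pattern misses the 2F1 form at \frac{1}{2}, upper {\frac{5}{2}, 3}.

Key observation: t_0 = \frac{1}{12} here, and the product of the first k integers (prefactor 1/12) is k!.
Term ratio: r(k) = \frac{1}{2} * (k+\frac{5}{2}) (k+3) / [(k+2) (k+1)] - rational in k. x = \frac{1}{2}; t_0 = \frac{1}{12}; negate the roots.


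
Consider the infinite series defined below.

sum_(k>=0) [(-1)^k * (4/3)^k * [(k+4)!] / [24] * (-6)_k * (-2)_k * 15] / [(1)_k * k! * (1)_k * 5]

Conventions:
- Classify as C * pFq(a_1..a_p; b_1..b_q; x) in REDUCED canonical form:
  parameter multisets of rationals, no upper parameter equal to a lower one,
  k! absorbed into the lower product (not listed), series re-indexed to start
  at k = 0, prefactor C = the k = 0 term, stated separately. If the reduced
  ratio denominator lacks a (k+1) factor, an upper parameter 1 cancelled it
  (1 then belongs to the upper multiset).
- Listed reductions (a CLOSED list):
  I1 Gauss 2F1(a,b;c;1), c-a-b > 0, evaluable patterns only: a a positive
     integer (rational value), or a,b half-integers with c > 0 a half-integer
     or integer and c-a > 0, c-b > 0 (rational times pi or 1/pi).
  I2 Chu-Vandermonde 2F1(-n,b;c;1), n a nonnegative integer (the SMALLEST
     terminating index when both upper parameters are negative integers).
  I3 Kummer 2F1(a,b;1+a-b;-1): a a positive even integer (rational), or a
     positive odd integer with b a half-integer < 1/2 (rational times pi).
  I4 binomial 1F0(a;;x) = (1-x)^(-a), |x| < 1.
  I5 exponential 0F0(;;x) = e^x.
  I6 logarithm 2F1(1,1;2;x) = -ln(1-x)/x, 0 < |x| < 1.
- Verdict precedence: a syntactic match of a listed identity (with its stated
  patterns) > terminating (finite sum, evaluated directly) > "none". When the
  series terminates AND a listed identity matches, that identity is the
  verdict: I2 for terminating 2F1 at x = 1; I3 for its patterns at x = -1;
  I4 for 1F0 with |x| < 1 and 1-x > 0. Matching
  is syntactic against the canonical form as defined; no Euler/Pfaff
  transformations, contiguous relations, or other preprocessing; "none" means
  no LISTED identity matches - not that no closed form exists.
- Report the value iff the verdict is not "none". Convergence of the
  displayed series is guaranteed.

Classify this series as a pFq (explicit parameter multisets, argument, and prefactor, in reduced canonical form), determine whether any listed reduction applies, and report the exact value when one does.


The tell: x = (-4/3) and the constant factors (C = 3, x = -4/3) combine into one prefactor.
Step ratio: r(k) = (-4/3) * (k-6) (k-2) (k+5) / [(k+1) (k+1) (k+1)] ; factor over Q: parameters, x = (-4/3), and C = 3.

Classification (C = 3): 3F2 with upper {-6, -2, 5}, lower {1, 1}, argument x = -4/3. Verdict: terminating - upper -2 stops the sum at k = 2; the 3 terms are added exactly. Exact value: 963.


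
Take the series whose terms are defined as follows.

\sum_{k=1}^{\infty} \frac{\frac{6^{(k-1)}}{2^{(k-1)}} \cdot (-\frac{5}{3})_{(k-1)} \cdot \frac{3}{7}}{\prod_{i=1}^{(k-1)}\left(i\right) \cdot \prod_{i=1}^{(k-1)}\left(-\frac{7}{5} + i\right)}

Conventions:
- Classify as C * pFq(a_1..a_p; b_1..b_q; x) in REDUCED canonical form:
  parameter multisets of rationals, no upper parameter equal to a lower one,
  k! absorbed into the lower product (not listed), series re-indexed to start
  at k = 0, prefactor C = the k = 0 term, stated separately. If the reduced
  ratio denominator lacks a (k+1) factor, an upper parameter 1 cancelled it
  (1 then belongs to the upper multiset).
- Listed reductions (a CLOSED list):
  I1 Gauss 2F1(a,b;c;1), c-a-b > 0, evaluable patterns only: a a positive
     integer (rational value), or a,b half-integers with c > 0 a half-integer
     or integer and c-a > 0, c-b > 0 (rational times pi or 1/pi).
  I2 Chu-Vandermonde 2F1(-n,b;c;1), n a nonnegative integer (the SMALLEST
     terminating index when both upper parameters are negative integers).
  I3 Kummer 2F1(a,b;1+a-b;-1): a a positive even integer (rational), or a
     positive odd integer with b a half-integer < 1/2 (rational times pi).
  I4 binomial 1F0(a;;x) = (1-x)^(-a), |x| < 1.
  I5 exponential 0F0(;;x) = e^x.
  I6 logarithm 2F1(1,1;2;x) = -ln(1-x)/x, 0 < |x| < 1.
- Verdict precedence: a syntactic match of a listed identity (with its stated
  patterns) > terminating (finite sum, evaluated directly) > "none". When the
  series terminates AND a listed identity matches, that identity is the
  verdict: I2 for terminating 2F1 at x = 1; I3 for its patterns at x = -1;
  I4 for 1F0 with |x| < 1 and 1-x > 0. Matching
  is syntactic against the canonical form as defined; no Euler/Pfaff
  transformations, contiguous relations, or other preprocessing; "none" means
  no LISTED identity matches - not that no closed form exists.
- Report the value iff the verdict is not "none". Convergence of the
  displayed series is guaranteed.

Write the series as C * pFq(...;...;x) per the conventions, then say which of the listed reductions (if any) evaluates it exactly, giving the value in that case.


Prefactor \frac{3}{7}, argument 3: 1F1 with upper {-\frac{5}{3}} over lower {-\frac{2}{5}}. Verdict: none - this 1F1 at x = 3 matches no listed pattern, and upper {-\frac{5}{3}} holds no stopper.

Key step: x = 3 and the two k-th powers (prefactor 3/7) combine into one argument.
Adjacent-term ratio: r(k) = 3 * (k-\frac{5}{3}) / [(k-\frac{2}{5}) (k+1)] - rational; roots negated = parameters, x = 3, C = \frac{3}{7}.


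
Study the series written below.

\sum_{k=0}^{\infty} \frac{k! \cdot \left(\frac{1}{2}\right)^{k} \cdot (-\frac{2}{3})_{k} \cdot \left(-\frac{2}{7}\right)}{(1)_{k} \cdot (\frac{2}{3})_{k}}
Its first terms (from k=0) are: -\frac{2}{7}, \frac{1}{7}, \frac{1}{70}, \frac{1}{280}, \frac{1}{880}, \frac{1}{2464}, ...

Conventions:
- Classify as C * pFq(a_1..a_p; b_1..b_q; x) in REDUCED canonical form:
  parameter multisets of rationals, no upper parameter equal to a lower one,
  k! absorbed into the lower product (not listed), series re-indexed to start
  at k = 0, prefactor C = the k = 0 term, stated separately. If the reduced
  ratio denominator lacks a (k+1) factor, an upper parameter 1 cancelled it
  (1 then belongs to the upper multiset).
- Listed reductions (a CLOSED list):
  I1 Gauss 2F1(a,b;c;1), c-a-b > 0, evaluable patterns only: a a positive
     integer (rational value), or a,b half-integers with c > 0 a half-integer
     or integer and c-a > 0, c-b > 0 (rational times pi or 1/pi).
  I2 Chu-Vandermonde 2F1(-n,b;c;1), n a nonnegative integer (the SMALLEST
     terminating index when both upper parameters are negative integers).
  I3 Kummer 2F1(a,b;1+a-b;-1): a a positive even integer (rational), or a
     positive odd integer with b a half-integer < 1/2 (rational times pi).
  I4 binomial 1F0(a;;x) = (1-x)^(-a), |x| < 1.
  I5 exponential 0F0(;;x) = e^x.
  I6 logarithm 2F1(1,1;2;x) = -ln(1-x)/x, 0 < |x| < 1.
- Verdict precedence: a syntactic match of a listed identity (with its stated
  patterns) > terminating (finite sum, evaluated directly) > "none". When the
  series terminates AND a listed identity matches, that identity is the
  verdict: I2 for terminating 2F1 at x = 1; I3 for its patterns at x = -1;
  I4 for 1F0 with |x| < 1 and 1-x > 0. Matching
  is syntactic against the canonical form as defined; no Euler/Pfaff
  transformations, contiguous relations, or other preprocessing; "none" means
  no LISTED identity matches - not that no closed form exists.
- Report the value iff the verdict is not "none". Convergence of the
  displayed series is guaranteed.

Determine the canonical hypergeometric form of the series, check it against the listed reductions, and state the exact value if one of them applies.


With C = -\frac{2}{7}: the canonical form is 2F1(-\frac{2}{3}, 1; \frac{2}{3}; \frac{1}{2}). Verdict: none (x = \frac{1}{2}): each listed identity misses the multisets {-\frac{2}{3}, 1} ; {\frac{2}{3}}.

The tell: x = \frac{1}{2} and the factorial ratio (C = -2/7, x = 1/2) (k+a-1)!/(a-1)! is a rising factorial (a)_k.
Term ratio: r(k) = \frac{1}{2} * (k-\frac{2}{3}) (k+1) / [(k+\frac{2}{3}) (k+1)] ; factor over Q: parameters, x = \frac{1}{2}, and C = -\frac{2}{7}.
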